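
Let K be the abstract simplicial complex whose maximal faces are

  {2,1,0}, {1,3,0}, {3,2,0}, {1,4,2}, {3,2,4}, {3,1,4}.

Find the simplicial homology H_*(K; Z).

Order the vertices as 0 < 1 < 2 < 3 < 4. Listing each simplex with vertices in this order, K has dimension 2 with simplices:

  0-simplices (5): [0], [1], [2], [3], [4]
  1-simplices (9): [0,1], [0,2], [0,3], [1,2], [1,3], [1,4], [2,3], [2,4], [3,4]
  2-simplices (6): [0,1,2], [0,1,3], [0,2,3], [1,2,4], [1,3,4], [2,3,4]

giving chain groups C_0 ≅ Z^5, C_1 ≅ Z^9, C_2 ≅ Z^6.

∂_1: C_1 → C_0 maps an edge to its endpoints' difference, ∂[p,q] = q − p.
The 5×9 boundary matrix has rank 4 and Smith normal form diag(1,1,1,1).

The boundary map ∂_2: C_2 → C_1 acts by ∂[p,q,r] = [q,r] − [p,r] + [p,q]. For instance
  ∂[0,2,3] = [2,3] − [0,3] + [0,2],
  ∂[1,3,4] = [3,4] − [1,4] + [1,3].
The resulting 9×6 matrix has rank 5, and its Smith normal form has invariant factors (1,1,1,1,1).

Reading off H_k = ker ∂_k / im ∂_{k+1}:

  H_0: rank C_0 − rank ∂_1 = 5 − 4 = 1, and the invariant factors of ∂_1 are all 1, so H_0 ≅ Z.
  H_1: rank ker ∂_1 − rank ∂_2 = (9 − 4) − 5 = 0, and the invariant factors of ∂_2 are all 1, so H_1 ≅ 0.
  H_2: rank ker ∂_2 − rank ∂_3 = (6 − 5) − 0 = 1, and there is no ∂_3, so H_2 ≅ Z.

As a check, the Euler characteristic is 5 − 9 + 6 = 2, which agrees with 1 − 0 + 1 = 2.

H_0 ≅ Z,  H_1 = 0,  H_2 ≅ Z.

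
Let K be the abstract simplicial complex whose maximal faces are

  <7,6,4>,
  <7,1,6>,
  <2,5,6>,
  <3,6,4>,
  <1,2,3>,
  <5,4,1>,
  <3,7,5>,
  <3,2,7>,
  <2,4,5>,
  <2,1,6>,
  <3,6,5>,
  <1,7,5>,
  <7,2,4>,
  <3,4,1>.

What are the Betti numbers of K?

Take the total order 1 < 2 < 3 < 4 < 5 < 6 < 7 on the vertex set. Then K (dimension 2) consists of the simplices:

  0-simplices (7): [1], [2], [3], [4], [5], [6], [7]
  1-simplices (21): [1,2], [1,3], [1,4], [1,5], [1,6], [1,7], [2,3], [2,4], [2,5], [2,6], [2,7], [3,4], [3,5], [3,6], [3,7], [4,5], [4,6], [4,7], [5,6], [5,7], [6,7]
  2-simplices (14): [1,2,3], [1,2,6], [1,3,4], [1,4,5], [1,5,7], [1,6,7], [2,3,7], [2,4,5], [2,4,7], [2,5,6], [3,4,6], [3,5,6], [3,5,7], [4,6,7]

giving chain groups C_0 ≅ Z^7, C_1 ≅ Z^21, C_2 ≅ Z^14.

Boundary ∂_1: C_1 → C_0 sends each edge [p,q] (with p < q) to q − p.
As a 7×21 matrix over Z this has rank 6, with invariant factors (1,1,1,1,1,1).

The boundary map ∂_2: C_2 → C_1 maps a triangle to the signed sum of its edges. For instance
  ∂[2,3,7] = [3,7] − [2,7] + [2,3],
  ∂[4,6,7] = [6,7] − [4,7] + [4,6].
The 21×14 boundary matrix has rank 13 and Smith normal form diag(1,1,1,1,1,1,1,1,1,1,1,1,1).

Now H_k = ker ∂_k / im ∂_{k+1}, so:

  H_0: rank C_0 − rank ∂_1 = 7 − 6 = 1, and the invariant factors of ∂_1 are all 1, so H_0 = Z.
  H_1: rank ker ∂_1 − rank ∂_2 = (21 − 6) − 13 = 2, and the invariant factors of ∂_2 are all 1, so H_1 = Z^2.
  H_2: rank ker ∂_2 − rank ∂_3 = (14 − 13) − 0 = 1, and there is no ∂_3, so H_2 = Z.

(K is a triangulation of the torus T^2.)

Hence the Betti numbers are b_0 = 1, b_1 = 2, b_2 = 1.

b_0 = 1, b_1 = 2, b_2 = 1.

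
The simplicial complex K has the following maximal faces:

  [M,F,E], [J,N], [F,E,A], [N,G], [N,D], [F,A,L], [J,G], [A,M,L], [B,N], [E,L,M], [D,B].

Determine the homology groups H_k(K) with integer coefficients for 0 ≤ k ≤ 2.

H_0 = Z^2,  H_1 = Z^3,  H_2 = 0.

Take the total order A < B < D < E < F < G < J < L < M < N on the vertex set. Then K (dimension 2) consists of the simplices:

  0-simplices (10): A, B, D, E, F, G, J, L, M, N
  1-simplices (16): AE, AF, AL, AM, BD, BN, DN, EF, EL, EM, FL, FM, GJ, GN, JN, LM
  2-simplices (5): AEF, AFL, ALM, EFM, ELM

Hence C_0 ≅ Z^10, C_1 ≅ Z^16, C_2 ≅ Z^5.

∂_1: C_1 → C_0 is given by ∂[p,q] = [q] − [p].
This gives a 10×16 integer matrix of rank 8; reducing to Smith normal form yields diagonal entries (1,1,1,1,1,1,1,1).

The boundary map ∂_2: C_2 → C_1 maps a triangle to the signed sum of its edges. For instance
  ∂ELM = LM − EM + EL,
  ∂AFL = FL − AL + AF.
The resulting 16×5 matrix has rank 5, and its Smith normal form has invariant factors (1,1,1,1,1).

From H_k ≅ ker(∂_k) / im(∂_{k+1}) we obtain:

  H_0: rank C_0 − rank ∂_1 = 10 − 8 = 2, and the invariant factors of ∂_1 are all 1, so H_0 = Z^2.
  H_1: rank ker ∂_1 − rank ∂_2 = (16 − 8) − 5 = 3, and the invariant factors of ∂_2 are all 1, so H_1 = Z^3.
  H_2: rank ker ∂_2 − rank ∂_3 = (5 − 5) − 0 = 0, and there is no ∂_3, so H_2 = 0.

(K is a triangulation of the disjoint union of the Möbius band and a wedge of 2 circles.)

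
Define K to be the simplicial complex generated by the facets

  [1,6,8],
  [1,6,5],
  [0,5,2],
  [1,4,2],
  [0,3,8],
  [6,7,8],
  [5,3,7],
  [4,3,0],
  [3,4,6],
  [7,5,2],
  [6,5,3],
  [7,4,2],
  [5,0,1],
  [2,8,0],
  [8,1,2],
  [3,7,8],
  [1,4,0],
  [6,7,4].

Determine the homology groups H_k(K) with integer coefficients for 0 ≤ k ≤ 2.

H_0 = Z,  H_1 = Z ⊕ Z/2,  H_2 = 0.

Order the vertices as 0 < 1 < 2 < 3 < 4 < 5 < 6 < 7 < 8. Listing each simplex with vertices in this order, K has dimension 2 with simplices:

  0-simplices (9): [0], [1], [2], [3], [4], [5], [6], [7], [8]
  1-simplices (27): (27 of them)
  2-simplices (18): [0,1,4], [0,1,5], [0,2,5], [0,2,8], [0,3,4], [0,3,8], [1,2,4], [1,2,8], [1,5,6], [1,6,8], [2,4,7], [2,5,7], [3,4,6], [3,5,6], [3,5,7], [3,7,8], [4,6,7], [6,7,8]

giving chain groups C_0 ≅ Z^9, C_1 ≅ Z^27, C_2 ≅ Z^18.

The boundary map ∂_1: C_1 → C_0 maps an edge to its endpoints' difference, ∂[p,q] = q − p.
The 9×27 boundary matrix has rank 8 and Smith normal form diag(1,1,1,1,1,1,1,1).

∂_2: C_2 → C_1 acts by ∂[p,q,r] = [q,r] − [p,r] + [p,q]. For instance
  ∂[0,3,8] = [3,8] − [0,8] + [0,3],
  ∂[3,5,7] = [5,7] − [3,7] + [3,5].
The resulting 27×18 matrix has rank 18, and its Smith normal form has invariant factors (1,1,1,1,1,1,1,1,1,1,1,1,1,1,1,1,1,2).

From H_k ≅ ker(∂_k) / im(∂_{k+1}) we obtain:

  H_0: rank C_0 − rank ∂_1 = 9 − 8 = 1, and the invariant factors of ∂_1 are all 1, so H_0 = Z.
  H_1: rank ker ∂_1 − rank ∂_2 = (27 − 8) − 18 = 1, and ∂_2 has invariant factor 2 > 1, so H_1 = Z ⊕ Z/2.
  H_2: rank ker ∂_2 − rank ∂_3 = (18 − 18) − 0 = 0, and there is no ∂_3, so H_2 = 0.

As a check, the Euler characteristic is 9 − 27 + 18 = 0, which agrees with 1 − 1 + 0 = 0.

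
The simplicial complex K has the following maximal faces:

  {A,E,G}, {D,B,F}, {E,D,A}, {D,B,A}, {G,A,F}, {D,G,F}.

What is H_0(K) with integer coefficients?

H_0 ≅ Z.

We work with the vertex ordering A < B < D < E < F < G. The simplices of K, each written with vertices in increasing order, are:

  0-simplices (6): A, B, D, E, F, G
  1-simplices (12): AB, AD, AE, AF, AG, BD, BF, DE, DF, DG, EG, FG
  2-simplices (6): ABD, ADE, AEG, AFG, BDF, DFG

so the chain groups are C_0 ≅ Z^6, C_1 ≅ Z^12, C_2 ≅ Z^6.

∂_1: C_1 → C_0 is given by ∂[p,q] = [q] − [p]. For instance
  ∂BD = D − B.
As a 6×12 matrix over Z this has rank 5, with invariant factors (1,1,1,1,1).

The boundary map ∂_2: C_2 → C_1 sends each 2-simplex [p,q,r] to [q,r] − [p,r] + [p,q]. For instance
  ∂BDF = DF − BF + BD,
  ∂AEG = EG − AG + AE.
As a 12×6 matrix over Z this has rank 6, with invariant factors (1,1,1,1,1,1).

Computing H_k = (kernel of ∂_k) / (image of ∂_{k+1}):

  H_0: rank C_0 − rank ∂_1 = 6 − 5 = 1, and the invariant factors of ∂_1 are all 1, so H_0 ≅ Z.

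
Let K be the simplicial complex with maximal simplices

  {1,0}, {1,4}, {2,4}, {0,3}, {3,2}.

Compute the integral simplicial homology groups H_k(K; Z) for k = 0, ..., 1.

H_0 = Z,  H_1 = Z.

We work with the vertex ordering 0 < 1 < 2 < 3 < 4. The simplices of K, each written with vertices in increasing order, are:

  0-simplices (5): [0], [1], [2], [3], [4]
  1-simplices (5): [0,1], [0,3], [1,4], [2,3], [2,4]

Hence C_0 ≅ Z^5, C_1 ≅ Z^5.

Boundary ∂_1: C_1 → C_0 is given by ∂[p,q] = [q] − [p]. For instance
  ∂[0,3] = [3] − [0].
The resulting 5×5 matrix has rank 4, and its Smith normal form has invariant factors (1,1,1,1).

Reading off H_k = ker ∂_k / im ∂_{k+1}:

  H_0: rank C_0 − rank ∂_1 = 5 − 4 = 1, and the invariant factors of ∂_1 are all 1, so H_0 ≅ Z.
  H_1: rank ker ∂_1 − rank ∂_2 = (5 − 4) − 0 = 1, and there is no ∂_2, so H_1 ≅ Z.

(K is a triangulation of the circle S^1.)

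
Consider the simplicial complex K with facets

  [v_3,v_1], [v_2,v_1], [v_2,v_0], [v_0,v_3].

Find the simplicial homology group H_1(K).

H_1 = Z.

Take the total order v_0 < v_1 < v_2 < v_3 on the vertex set. Then K (dimension 1) consists of the simplices:

  0-simplices (4): [v_0], [v_1], [v_2], [v_3]
  1-simplices (4): [v_0,v_2], [v_0,v_3], [v_1,v_2], [v_1,v_3]

so the chain groups are C_0 ≅ Z^4, C_1 ≅ Z^4.

∂_1: C_1 → C_0 sends each edge [p,q] (with p < q) to q − p. For instance
  ∂[v_1,v_2] = [v_2] − [v_1].
The 4×4 boundary matrix has rank 3 and Smith normal form diag(1,1,1).

Computing H_k = (kernel of ∂_k) / (image of ∂_{k+1}):

  H_1: rank ker ∂_1 − rank ∂_2 = (4 − 3) − 0 = 1, and there is no ∂_2, so H_1 = Z.

(K is a triangulation of the circle S^1.)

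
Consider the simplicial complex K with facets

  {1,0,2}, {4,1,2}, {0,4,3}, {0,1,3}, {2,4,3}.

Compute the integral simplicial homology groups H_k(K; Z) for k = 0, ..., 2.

Order the vertices as 0 < 1 < 2 < 3 < 4. Listing each simplex with vertices in this order, K has dimension 2 with simplices:

  0-simplices (5): [0], [1], [2], [3], [4]
  1-simplices (10): [0,1], [0,2], [0,3], [0,4], [1,2], [1,3], [1,4], [2,3], [2,4], [3,4]
  2-simplices (5): [0,1,2], [0,1,3], [0,3,4], [1,2,4], [2,3,4]

giving chain groups C_0 ≅ Z^5, C_1 ≅ Z^10, C_2 ≅ Z^5.

Boundary ∂_1: C_1 → C_0 sends each edge [p,q] (with p < q) to q − p. For instance
  ∂[1,2] = [2] − [1].
The 5×10 boundary matrix has rank 4 and Smith normal form diag(1,1,1,1).

The boundary map ∂_2: C_2 → C_1 sends each 2-simplex [p,q,r] to [q,r] − [p,r] + [p,q]. For instance
  ∂[0,3,4] = [3,4] − [0,4] + [0,3],
  ∂[0,1,3] = [1,3] − [0,3] + [0,1].
The resulting 10×5 matrix has rank 5, and its Smith normal form has invariant factors (1,1,1,1,1).

Now H_k = ker ∂_k / im ∂_{k+1}, so:

  H_0: rank C_0 − rank ∂_1 = 5 − 4 = 1, and the invariant factors of ∂_1 are all 1, so H_0 = Z.
  H_1: rank ker ∂_1 − rank ∂_2 = (10 − 4) − 5 = 1, and the invariant factors of ∂_2 are all 1, so H_1 = Z.
  H_2: rank ker ∂_2 − rank ∂_3 = (5 − 5) − 0 = 0, and there is no ∂_3, so H_2 = 0.

H_0 = Z,  H_1 = Z,  H_2 = 0.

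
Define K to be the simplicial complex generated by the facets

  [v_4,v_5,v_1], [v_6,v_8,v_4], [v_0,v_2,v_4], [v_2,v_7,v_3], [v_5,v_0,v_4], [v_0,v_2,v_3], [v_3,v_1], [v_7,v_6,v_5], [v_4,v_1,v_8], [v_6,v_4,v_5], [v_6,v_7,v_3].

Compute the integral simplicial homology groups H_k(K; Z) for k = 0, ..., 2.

H_0 ≅ Z,  H_1 ≅ Z^2,  H_2 = 0.

Order the vertices as v_0 < v_1 < v_2 < v_3 < v_4 < v_5 < v_6 < v_7 < v_8. Listing each simplex with vertices in this order, K has dimension 2 with simplices:

  0-simplices (9): [v_0], [v_1], [v_2], [v_3], [v_4], [v_5], [v_6], [v_7], [v_8]
  1-simplices (20): (20 of them)
  2-simplices (10): [v_0,v_2,v_3], [v_0,v_2,v_4], [v_0,v_4,v_5], [v_1,v_4,v_5], [v_1,v_4,v_8], [v_2,v_3,v_7], [v_3,v_6,v_7], [v_4,v_5,v_6], [v_4,v_6,v_8], [v_5,v_6,v_7]

Hence C_0 ≅ Z^9, C_1 ≅ Z^20, C_2 ≅ Z^10.

∂_1: C_1 → C_0 is given by ∂[p,q] = [q] − [p].
This gives a 9×20 integer matrix of rank 8; reducing to Smith normal form yields diagonal entries (1,1,1,1,1,1,1,1).

∂_2: C_2 → C_1 maps a triangle to the signed sum of its edges. For instance
  ∂[v_4,v_5,v_6] = [v_5,v_6] − [v_4,v_6] + [v_4,v_5],
  ∂[v_1,v_4,v_8] = [v_4,v_8] − [v_1,v_8] + [v_1,v_4].
As a 20×10 matrix over Z this has rank 10, with invariant factors (1,1,1,1,1,1,1,1,1,1).

Computing H_k = (kernel of ∂_k) / (image of ∂_{k+1}):

  H_0: rank C_0 − rank ∂_1 = 9 − 8 = 1, and the invariant factors of ∂_1 are all 1, so H_0 = Z.
  H_1: rank ker ∂_1 − rank ∂_2 = (20 − 8) − 10 = 2, and the invariant factors of ∂_2 are all 1, so H_1 = Z^2.
  H_2: rank ker ∂_2 − rank ∂_3 = (10 − 10) − 0 = 0, and there is no ∂_3, so H_2 = 0.

As a check, the Euler characteristic is 9 − 20 + 10 = -1, which agrees with 1 − 2 + 0 = -1.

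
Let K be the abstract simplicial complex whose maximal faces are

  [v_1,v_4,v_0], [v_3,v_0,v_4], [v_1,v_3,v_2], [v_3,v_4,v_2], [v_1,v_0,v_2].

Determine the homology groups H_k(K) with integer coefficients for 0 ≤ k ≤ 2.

H_0 = Z,  H_1 = Z,  H_2 = 0.

K has 5 vertices, 10 edges, 5 triangles.
rank ∂_0 = 0, rank ∂_1 = 4 ⇒ b_0 = 5 − 0 − 4 = 1; all invariant factors of ∂_1 are 1 so no torsion. So H_0 = Z.
rank ∂_1 = 4, rank ∂_2 = 5 ⇒ b_1 = 10 − 4 − 5 = 1; all invariant factors of ∂_2 are 1 so no torsion. So H_1 = Z.
rank ∂_2 = 5, rank ∂_3 = 0 ⇒ b_2 = 5 − 5 − 0 = 0. So H_2 = 0.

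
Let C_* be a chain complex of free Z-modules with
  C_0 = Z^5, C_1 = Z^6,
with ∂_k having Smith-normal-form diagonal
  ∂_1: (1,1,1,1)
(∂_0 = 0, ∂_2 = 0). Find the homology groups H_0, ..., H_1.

H_0 ≅ Z,  H_1 ≅ Z^2.

H_0: b_0 = 5 − 0 − 4 = 1; torsion from ∂_1 factors > 1: none. So H_0 ≅ Z.
H_1: b_1 = 6 − 4 − 0 = 2; torsion from ∂_2 factors > 1: none. So H_1 ≅ Z^2.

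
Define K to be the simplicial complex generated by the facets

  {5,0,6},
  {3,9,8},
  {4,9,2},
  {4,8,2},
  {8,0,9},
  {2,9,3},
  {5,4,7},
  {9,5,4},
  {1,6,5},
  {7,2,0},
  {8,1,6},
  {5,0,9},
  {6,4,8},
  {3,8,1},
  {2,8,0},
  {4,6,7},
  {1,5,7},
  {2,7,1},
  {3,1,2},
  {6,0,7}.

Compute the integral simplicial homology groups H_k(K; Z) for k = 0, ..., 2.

H_0 ≅ Z,  H_1 ≅ Z ⊕ Z/2,  H_2 = 0.

K has 10 vertices, 30 edges, 20 triangles.
rank ∂_0 = 0, rank ∂_1 = 9 ⇒ b_0 = 10 − 0 − 9 = 1; all invariant factors of ∂_1 are 1 so no torsion. So H_0 = Z.
rank ∂_1 = 9, rank ∂_2 = 20 ⇒ b_1 = 30 − 9 − 20 = 1; ∂_2 has invariant factor(s) [2] giving torsion. So H_1 = Z ⊕ Z/2.
rank ∂_2 = 20, rank ∂_3 = 0 ⇒ b_2 = 20 − 20 − 0 = 0. So H_2 = 0.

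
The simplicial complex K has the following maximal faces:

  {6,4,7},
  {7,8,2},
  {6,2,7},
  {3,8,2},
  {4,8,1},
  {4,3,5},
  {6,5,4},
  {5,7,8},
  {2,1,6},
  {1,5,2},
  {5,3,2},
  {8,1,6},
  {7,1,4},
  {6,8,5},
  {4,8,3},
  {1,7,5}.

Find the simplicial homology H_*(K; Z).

We work with the vertex ordering 1 < 2 < 3 < 4 < 5 < 6 < 7 < 8. The simplices of K, each written with vertices in increasing order, are:

  0-simplices (8): [1], [2], [3], [4], [5], [6], [7], [8]
  1-simplices (24): (24 of them)
  2-simplices (16): [1,2,5], [1,2,6], [1,4,7], [1,4,8], [1,5,7], [1,6,8], [2,3,5], [2,3,8], [2,6,7], [2,7,8], [3,4,5], [3,4,8], [4,5,6], [4,6,7], [5,6,8], [5,7,8]

giving chain groups C_0 ≅ Z^8, C_1 ≅ Z^24, C_2 ≅ Z^16.

Boundary ∂_1: C_1 → C_0 maps an edge to its endpoints' difference, ∂[p,q] = q − p. For instance
  ∂[5,6] = [6] − [5].
The 8×24 boundary matrix has rank 7 and Smith normal form diag(1,1,1,1,1,1,1).

∂_2: C_2 → C_1 sends each 2-simplex [p,q,r] to [q,r] − [p,r] + [p,q]. For instance
  ∂[5,7,8] = [7,8] − [5,8] + [5,7],
  ∂[1,4,7] = [4,7] − [1,7] + [1,4].
As a 24×16 matrix over Z this has rank 15, with invariant factors (1,1,1,1,1,1,1,1,1,1,1,1,1,1,1).

Computing H_k = (kernel of ∂_k) / (image of ∂_{k+1}):

  H_0: rank C_0 − rank ∂_1 = 8 − 7 = 1, and the invariant factors of ∂_1 are all 1, so H_0 ≅ Z.
  H_1: rank ker ∂_1 − rank ∂_2 = (24 − 7) − 15 = 2, and the invariant factors of ∂_2 are all 1, so H_1 ≅ Z^2.
  H_2: rank ker ∂_2 − rank ∂_3 = (16 − 15) − 0 = 1, and there is no ∂_3, so H_2 ≅ Z.

H_0 = Z,  H_1 = Z^2,  H_2 = Z.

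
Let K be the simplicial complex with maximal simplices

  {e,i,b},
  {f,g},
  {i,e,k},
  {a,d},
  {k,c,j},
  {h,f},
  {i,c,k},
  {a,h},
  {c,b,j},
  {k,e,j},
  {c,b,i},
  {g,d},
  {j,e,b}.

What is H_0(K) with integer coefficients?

Take the total order a < b < c < d < e < f < g < h < i < j < k on the vertex set. Then K (dimension 2) consists of the simplices:

  0-simplices (11): a, b, c, d, e, f, g, h, i, j, k
  1-simplices (17): ad, ah, bc, be, bi, bj, ci, cj, ck, dg, ei, ej, ek, fg, fh, ik, jk
  2-simplices (8): bci, bcj, bei, bej, cik, cjk, eik, ejk

giving chain groups C_0 ≅ Z^11, C_1 ≅ Z^17, C_2 ≅ Z^8.

Boundary ∂_1: C_1 → C_0 maps an edge to its endpoints' difference, ∂[p,q] = q − p.
As a 11×17 matrix over Z this has rank 9, with invariant factors (1,1,1,1,1,1,1,1,1).

The boundary map ∂_2: C_2 → C_1 maps a triangle to the signed sum of its edges. For instance
  ∂cjk = jk − ck + cj,
  ∂ejk = jk − ek + ej.
The 17×8 boundary matrix has rank 7 and Smith normal form diag(1,1,1,1,1,1,1).

From H_k ≅ ker(∂_k) / im(∂_{k+1}) we obtain:

  H_0: rank C_0 − rank ∂_1 = 11 − 9 = 2, and the invariant factors of ∂_1 are all 1, so H_0 ≅ Z^2.

H_0 = Z^2.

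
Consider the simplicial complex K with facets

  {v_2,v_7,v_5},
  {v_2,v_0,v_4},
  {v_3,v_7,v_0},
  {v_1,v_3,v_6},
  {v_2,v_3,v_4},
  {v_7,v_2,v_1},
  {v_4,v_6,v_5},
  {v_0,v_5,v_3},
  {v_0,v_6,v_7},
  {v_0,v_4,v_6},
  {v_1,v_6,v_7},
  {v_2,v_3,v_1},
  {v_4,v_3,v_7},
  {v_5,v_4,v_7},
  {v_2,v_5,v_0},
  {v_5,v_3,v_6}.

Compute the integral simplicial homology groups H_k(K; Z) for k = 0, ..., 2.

H_0 ≅ Z,  H_1 ≅ Z^2,  H_2 ≅ Z.

We work with the vertex ordering v_0 < v_1 < v_2 < v_3 < v_4 < v_5 < v_6 < v_7. The simplices of K, each written with vertices in increasing order, are:

  0-simplices (8): [v_0], [v_1], [v_2], [v_3], [v_4], [v_5], [v_6], [v_7]
  1-simplices (24): (24 of them)
  2-simplices (16): (16 of them)

Hence C_0 ≅ Z^8, C_1 ≅ Z^24, C_2 ≅ Z^16.

Boundary ∂_1: C_1 → C_0 sends each edge [p,q] (with p < q) to q − p.
As a 8×24 matrix over Z this has rank 7, with invariant factors (1,1,1,1,1,1,1).

Boundary ∂_2: C_2 → C_1 sends each 2-simplex [p,q,r] to [q,r] − [p,r] + [p,q]. For instance
  ∂[v_0,v_3,v_5] = [v_3,v_5] − [v_0,v_5] + [v_0,v_3],
  ∂[v_1,v_3,v_6] = [v_3,v_6] − [v_1,v_6] + [v_1,v_3].
The resulting 24×16 matrix has rank 15, and its Smith normal form has invariant factors (1,1,1,1,1,1,1,1,1,1,1,1,1,1,1).

Reading off H_k = ker ∂_k / im ∂_{k+1}:

  H_0: rank C_0 − rank ∂_1 = 8 − 7 = 1, and the invariant factors of ∂_1 are all 1, so H_0 ≅ Z.
  H_1: rank ker ∂_1 − rank ∂_2 = (24 − 7) − 15 = 2, and the invariant factors of ∂_2 are all 1, so H_1 ≅ Z^2.
  H_2: rank ker ∂_2 − rank ∂_3 = (16 − 15) − 0 = 1, and there is no ∂_3, so H_2 ≅ Z.

As a check, the Euler characteristic is 8 − 24 + 16 = 0, which agrees with 1 − 2 + 1 = 0.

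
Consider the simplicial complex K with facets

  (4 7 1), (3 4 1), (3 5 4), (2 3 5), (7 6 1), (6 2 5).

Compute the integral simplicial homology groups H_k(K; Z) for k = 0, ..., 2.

We work with the vertex ordering 1 < 2 < 3 < 4 < 5 < 6 < 7. The simplices of K, each written with vertices in increasing order, are:

  0-simplices (7): [1], [2], [3], [4], [5], [6], [7]
  1-simplices (13): [1,3], [1,4], [1,6], [1,7], [2,3], [2,5], [2,6], [3,4], [3,5], [4,5], [4,7], [5,6], [6,7]
  2-simplices (6): [1,3,4], [1,4,7], [1,6,7], [2,3,5], [2,5,6], [3,4,5]

Hence C_0 ≅ Z^7, C_1 ≅ Z^13, C_2 ≅ Z^6.

Boundary ∂_1: C_1 → C_0 maps an edge to its endpoints' difference, ∂[p,q] = q − p.
As a 7×13 matrix over Z this has rank 6, with invariant factors (1,1,1,1,1,1).

The boundary map ∂_2: C_2 → C_1 acts by ∂[p,q,r] = [q,r] − [p,r] + [p,q]. For instance
  ∂[1,6,7] = [6,7] − [1,7] + [1,6],
  ∂[2,5,6] = [5,6] − [2,6] + [2,5].
The resulting 13×6 matrix has rank 6, and its Smith normal form has invariant factors (1,1,1,1,1,1).

From H_k ≅ ker(∂_k) / im(∂_{k+1}) we obtain:

  H_0: rank C_0 − rank ∂_1 = 7 − 6 = 1, and the invariant factors of ∂_1 are all 1, so H_0 ≅ Z.
  H_1: rank ker ∂_1 − rank ∂_2 = (13 − 6) − 6 = 1, and the invariant factors of ∂_2 are all 1, so H_1 ≅ Z.
  H_2: rank ker ∂_2 − rank ∂_3 = (6 − 6) − 0 = 0, and there is no ∂_3, so H_2 ≅ 0.

H_0 = Z,  H_1 = Z,  H_2 = 0.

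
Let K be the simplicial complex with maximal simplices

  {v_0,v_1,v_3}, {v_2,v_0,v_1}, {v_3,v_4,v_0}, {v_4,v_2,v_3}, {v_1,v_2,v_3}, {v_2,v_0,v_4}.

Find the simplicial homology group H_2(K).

H_2 ≅ Z.

Take the total order v_0 < v_1 < v_2 < v_3 < v_4 on the vertex set. Then K (dimension 2) consists of the simplices:

  0-simplices (5): [v_0], [v_1], [v_2], [v_3], [v_4]
  1-simplices (9): [v_0,v_1], [v_0,v_2], [v_0,v_3], [v_0,v_4], [v_1,v_2], [v_1,v_3], [v_2,v_3], [v_2,v_4], [v_3,v_4]
  2-simplices (6): [v_0,v_1,v_2], [v_0,v_1,v_3], [v_0,v_2,v_4], [v_0,v_3,v_4], [v_1,v_2,v_3], [v_2,v_3,v_4]

giving chain groups C_0 ≅ Z^5, C_1 ≅ Z^9, C_2 ≅ Z^6.

The boundary map ∂_1: C_1 → C_0 sends each edge [p,q] (with p < q) to q − p. For instance
  ∂[v_0,v_2] = [v_2] − [v_0].
This gives a 5×9 integer matrix of rank 4; reducing to Smith normal form yields diagonal entries (1,1,1,1).

∂_2: C_2 → C_1 acts by ∂[p,q,r] = [q,r] − [p,r] + [p,q]. For instance
  ∂[v_1,v_2,v_3] = [v_2,v_3] − [v_1,v_3] + [v_1,v_2],
  ∂[v_0,v_1,v_3] = [v_1,v_3] − [v_0,v_3] + [v_0,v_1].
As a 9×6 matrix over Z this has rank 5, with invariant factors (1,1,1,1,1).

Reading off H_k = ker ∂_k / im ∂_{k+1}:

  H_2: rank ker ∂_2 − rank ∂_3 = (6 − 5) − 0 = 1, and there is no ∂_3, so H_2 ≅ Z.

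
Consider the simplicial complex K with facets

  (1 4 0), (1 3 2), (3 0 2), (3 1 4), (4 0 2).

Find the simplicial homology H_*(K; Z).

We work with the vertex ordering 0 < 1 < 2 < 3 < 4. The simplices of K, each written with vertices in increasing order, are:

  0-simplices (5): [0], [1], [2], [3], [4]
  1-simplices (10): [0,1], [0,2], [0,3], [0,4], [1,2], [1,3], [1,4], [2,3], [2,4], [3,4]
  2-simplices (5): [0,1,4], [0,2,3], [0,2,4], [1,2,3], [1,3,4]

Hence C_0 ≅ Z^5, C_1 ≅ Z^10, C_2 ≅ Z^5.

Boundary ∂_1: C_1 → C_0 maps an edge to its endpoints' difference, ∂[p,q] = q − p. For instance
  ∂[2,3] = [3] − [2].
As a 5×10 matrix over Z this has rank 4, with invariant factors (1,1,1,1).

Boundary ∂_2: C_2 → C_1 maps a triangle to the signed sum of its edges. For instance
  ∂[0,2,4] = [2,4] − [0,4] + [0,2],
  ∂[0,2,3] = [2,3] − [0,3] + [0,2].
This gives a 10×5 integer matrix of rank 5; reducing to Smith normal form yields diagonal entries (1,1,1,1,1).

Now H_k = ker ∂_k / im ∂_{k+1}, so:

  H_0: rank C_0 − rank ∂_1 = 5 − 4 = 1, and the invariant factors of ∂_1 are all 1, so H_0 = Z.
  H_1: rank ker ∂_1 − rank ∂_2 = (10 − 4) − 5 = 1, and the invariant factors of ∂_2 are all 1, so H_1 = Z.
  H_2: rank ker ∂_2 − rank ∂_3 = (5 − 5) − 0 = 0, and there is no ∂_3, so H_2 = 0.

As a check, the Euler characteristic is 5 − 10 + 5 = 0, which agrees with 1 − 1 + 0 = 0.

H_0 ≅ Z,  H_1 ≅ Z,  H_2 = 0.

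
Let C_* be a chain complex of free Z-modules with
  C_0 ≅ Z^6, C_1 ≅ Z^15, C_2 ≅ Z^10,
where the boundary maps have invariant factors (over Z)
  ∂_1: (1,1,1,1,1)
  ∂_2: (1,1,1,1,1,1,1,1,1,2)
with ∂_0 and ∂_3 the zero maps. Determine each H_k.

H_0 = Z,  H_1 = Z/2Z,  H_2 = 0.

H_0: b_0 = 6 − 0 − 5 = 1; torsion from ∂_1 factors > 1: none. So H_0 = Z.
H_1: b_1 = 15 − 5 − 10 = 0; torsion from ∂_2 factors > 1: [2]. So H_1 = Z/2Z.
H_2: b_2 = 10 − 10 − 0 = 0; torsion from ∂_3 factors > 1: none. So H_2 = 0.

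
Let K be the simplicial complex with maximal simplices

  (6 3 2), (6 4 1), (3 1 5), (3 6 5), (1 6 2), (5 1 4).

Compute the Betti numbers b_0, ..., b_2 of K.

b_0 = 1, b_1 = 1, b_2 = 0.

Order the vertices as 1 < 2 < 3 < 4 < 5 < 6. Listing each simplex with vertices in this order, K has dimension 2 with simplices:

  0-simplices (6): [1], [2], [3], [4], [5], [6]
  1-simplices (12): [1,2], [1,3], [1,4], [1,5], [1,6], [2,3], [2,6], [3,5], [3,6], [4,5], [4,6], [5,6]
  2-simplices (6): [1,2,6], [1,3,5], [1,4,5], [1,4,6], [2,3,6], [3,5,6]

Hence C_0 ≅ Z^6, C_1 ≅ Z^12, C_2 ≅ Z^6.

The boundary map ∂_1: C_1 → C_0 sends each edge [p,q] (with p < q) to q − p.
This gives a 6×12 integer matrix of rank 5; reducing to Smith normal form yields diagonal entries (1,1,1,1,1).

∂_2: C_2 → C_1 acts by ∂[p,q,r] = [q,r] − [p,r] + [p,q]. For instance
  ∂[1,4,6] = [4,6] − [1,6] + [1,4],
  ∂[2,3,6] = [3,6] − [2,6] + [2,3].
This gives a 12×6 integer matrix of rank 6; reducing to Smith normal form yields diagonal entries (1,1,1,1,1,1).

Now H_k = ker ∂_k / im ∂_{k+1}, so:

  H_0: rank C_0 − rank ∂_1 = 6 − 5 = 1, and the invariant factors of ∂_1 are all 1, so H_0 ≅ Z.
  H_1: rank ker ∂_1 − rank ∂_2 = (12 − 5) − 6 = 1, and the invariant factors of ∂_2 are all 1, so H_1 ≅ Z.
  H_2: rank ker ∂_2 − rank ∂_3 = (6 − 6) − 0 = 0, and there is no ∂_3, so H_2 ≅ 0.

Hence the Betti numbers are b_0 = 1, b_1 = 1, b_2 = 0.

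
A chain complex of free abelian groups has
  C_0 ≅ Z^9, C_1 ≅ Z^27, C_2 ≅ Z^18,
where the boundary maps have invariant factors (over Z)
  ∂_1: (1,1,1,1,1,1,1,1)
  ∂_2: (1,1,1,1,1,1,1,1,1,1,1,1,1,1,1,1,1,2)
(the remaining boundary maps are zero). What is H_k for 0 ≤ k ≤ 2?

H_0: b_0 = 9 − 0 − 8 = 1; torsion from ∂_1 factors > 1: none. So H_0 ≅ Z.
H_1: b_1 = 27 − 8 − 18 = 1; torsion from ∂_2 factors > 1: [2]. So H_1 ≅ Z × Z/2.
H_2: b_2 = 18 − 18 − 0 = 0; torsion from ∂_3 factors > 1: none. So H_2 ≅ 0.

H_0 ≅ Z,  H_1 ≅ Z × Z/2,  H_2 = 0.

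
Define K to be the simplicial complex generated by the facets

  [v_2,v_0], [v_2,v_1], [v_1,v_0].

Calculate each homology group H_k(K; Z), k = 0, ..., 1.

H_0 ≅ Z,  H_1 ≅ Z.

Fix the vertex order v_0 < v_1 < v_2 and write every simplex with vertices in increasing order. Then dim K = 1 and the simplices of K are:

  0-simplices (3): [v_0], [v_1], [v_2]
  1-simplices (3): [v_0,v_1], [v_0,v_2], [v_1,v_2]

Hence C_0 ≅ Z^3, C_1 ≅ Z^3.

Boundary ∂_1: C_1 → C_0 is given by ∂[p,q] = [q] − [p]. For instance
  ∂[v_0,v_2] = [v_2] − [v_0].
The 3×3 boundary matrix has rank 2 and Smith normal form diag(1,1).

Reading off H_k = ker ∂_k / im ∂_{k+1}:

  H_0: rank C_0 − rank ∂_1 = 3 − 2 = 1, and the invariant factors of ∂_1 are all 1, so H_0 ≅ Z.
  H_1: rank ker ∂_1 − rank ∂_2 = (3 − 2) − 0 = 1, and there is no ∂_2, so H_1 ≅ Z.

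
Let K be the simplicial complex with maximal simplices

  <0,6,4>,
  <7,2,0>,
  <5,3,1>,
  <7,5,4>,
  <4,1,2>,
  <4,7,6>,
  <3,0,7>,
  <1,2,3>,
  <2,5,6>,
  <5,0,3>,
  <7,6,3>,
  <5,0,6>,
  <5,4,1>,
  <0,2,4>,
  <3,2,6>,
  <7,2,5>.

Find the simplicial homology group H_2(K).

H_2 = Z.

Fix the vertex order 0 < 1 < 2 < 3 < 4 < 5 < 6 < 7 and write every simplex with vertices in increasing order. Then dim K = 2 and the simplices of K are:

  0-simplices (8): [0], [1], [2], [3], [4], [5], [6], [7]
  1-simplices (24): (24 of them)
  2-simplices (16): [0,2,4], [0,2,7], [0,3,5], [0,3,7], [0,4,6], [0,5,6], [1,2,3], [1,2,4], [1,3,5], [1,4,5], [2,3,6], [2,5,6], [2,5,7], [3,6,7], [4,5,7], [4,6,7]

Hence C_0 ≅ Z^8, C_1 ≅ Z^24, C_2 ≅ Z^16.

Boundary ∂_1: C_1 → C_0 is given by ∂[p,q] = [q] − [p]. For instance
  ∂[2,6] = [6] − [2].
As a 8×24 matrix over Z this has rank 7, with invariant factors (1,1,1,1,1,1,1).

The boundary map ∂_2: C_2 → C_1 maps a triangle to the signed sum of its edges. For instance
  ∂[4,5,7] = [5,7] − [4,7] + [4,5],
  ∂[2,5,6] = [5,6] − [2,6] + [2,5].
The 24×16 boundary matrix has rank 15 and Smith normal form diag(1,1,1,1,1,1,1,1,1,1,1,1,1,1,1).

Computing H_k = (kernel of ∂_k) / (image of ∂_{k+1}):

  H_2: rank ker ∂_2 − rank ∂_3 = (16 − 15) − 0 = 1, and there is no ∂_3, so H_2 ≅ Z.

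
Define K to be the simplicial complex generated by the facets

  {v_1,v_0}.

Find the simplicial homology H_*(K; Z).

Fix the vertex order v_0 < v_1 and write every simplex with vertices in increasing order. Then dim K = 1 and the simplices of K are:

  0-simplices (2): [v_0], [v_1]
  1-simplices (1): [v_0,v_1]

Hence C_0 ≅ Z^2, C_1 ≅ Z^1.

∂_1: C_1 → C_0 maps an edge to its endpoints' difference, ∂[p,q] = q − p.
As a 2×1 matrix over Z this has rank 1, with invariant factors (1).

Reading off H_k = ker ∂_k / im ∂_{k+1}:

  H_0: rank C_0 − rank ∂_1 = 2 − 1 = 1, and the invariant factors of ∂_1 are all 1, so H_0 ≅ Z.
  H_1: rank ker ∂_1 − rank ∂_2 = (1 − 1) − 0 = 0, and there is no ∂_2, so H_1 ≅ 0.

As a check, the Euler characteristic is 2 − 1 = 1, which agrees with 1 − 0 = 1.

H_0 = Z,  H_1 = 0.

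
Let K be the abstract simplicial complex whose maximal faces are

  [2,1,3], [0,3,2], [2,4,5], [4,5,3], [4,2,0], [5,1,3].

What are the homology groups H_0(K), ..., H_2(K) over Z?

H_0 ≅ Z,  H_1 ≅ Z,  H_2 = 0.

We work with the vertex ordering 0 < 1 < 2 < 3 < 4 < 5. The simplices of K, each written with vertices in increasing order, are:

  0-simplices (6): [0], [1], [2], [3], [4], [5]
  1-simplices (12): [0,2], [0,3], [0,4], [1,2], [1,3], [1,5], [2,3], [2,4], [2,5], [3,4], [3,5], [4,5]
  2-simplices (6): [0,2,3], [0,2,4], [1,2,3], [1,3,5], [2,4,5], [3,4,5]

giving chain groups C_0 ≅ Z^6, C_1 ≅ Z^12, C_2 ≅ Z^6.

Boundary ∂_1: C_1 → C_0 sends each edge [p,q] (with p < q) to q − p.
As a 6×12 matrix over Z this has rank 5, with invariant factors (1,1,1,1,1).

∂_2: C_2 → C_1 sends each 2-simplex [p,q,r] to [q,r] − [p,r] + [p,q]. For instance
  ∂[0,2,3] = [2,3] − [0,3] + [0,2],
  ∂[2,4,5] = [4,5] − [2,5] + [2,4].
This gives a 12×6 integer matrix of rank 6; reducing to Smith normal form yields diagonal entries (1,1,1,1,1,1).

From H_k ≅ ker(∂_k) / im(∂_{k+1}) we obtain:

  H_0: rank C_0 − rank ∂_1 = 6 − 5 = 1, and the invariant factors of ∂_1 are all 1, so H_0 = Z.
  H_1: rank ker ∂_1 − rank ∂_2 = (12 − 5) − 6 = 1, and the invariant factors of ∂_2 are all 1, so H_1 = Z.
  H_2: rank ker ∂_2 − rank ∂_3 = (6 − 6) − 0 = 0, and there is no ∂_3, so H_2 = 0.

As a check, the Euler characteristic is 6 − 12 + 6 = 0, which agrees with 1 − 1 + 0 = 0.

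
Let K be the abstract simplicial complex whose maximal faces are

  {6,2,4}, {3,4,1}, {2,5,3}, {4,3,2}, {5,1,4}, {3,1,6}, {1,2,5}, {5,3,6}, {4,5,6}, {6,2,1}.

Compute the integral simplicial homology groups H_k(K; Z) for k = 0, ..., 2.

Order the vertices as 1 < 2 < 3 < 4 < 5 < 6. Listing each simplex with vertices in this order, K has dimension 2 with simplices:

  0-simplices (6): [1], [2], [3], [4], [5], [6]
  1-simplices (15): [1,2], [1,3], [1,4], [1,5], [1,6], [2,3], [2,4], [2,5], [2,6], [3,4], [3,5], [3,6], [4,5], [4,6], [5,6]
  2-simplices (10): [1,2,5], [1,2,6], [1,3,4], [1,3,6], [1,4,5], [2,3,4], [2,3,5], [2,4,6], [3,5,6], [4,5,6]

so the chain groups are C_0 ≅ Z^6, C_1 ≅ Z^15, C_2 ≅ Z^10.

The boundary map ∂_1: C_1 → C_0 is given by ∂[p,q] = [q] − [p]. For instance
  ∂[4,6] = [6] − [4].
The resulting 6×15 matrix has rank 5, and its Smith normal form has invariant factors (1,1,1,1,1).

Boundary ∂_2: C_2 → C_1 sends each 2-simplex [p,q,r] to [q,r] − [p,r] + [p,q]. For instance
  ∂[1,2,6] = [2,6] − [1,6] + [1,2],
  ∂[2,3,4] = [3,4] − [2,4] + [2,3].
The 15×10 boundary matrix has rank 10 and Smith normal form diag(1,1,1,1,1,1,1,1,1,2).

Now H_k = ker ∂_k / im ∂_{k+1}, so:

  H_0: rank C_0 − rank ∂_1 = 6 − 5 = 1, and the invariant factors of ∂_1 are all 1, so H_0 = Z.
  H_1: rank ker ∂_1 − rank ∂_2 = (15 − 5) − 10 = 0, and ∂_2 has invariant factor 2 > 1, so H_1 = Z/2.
  H_2: rank ker ∂_2 − rank ∂_3 = (10 − 10) − 0 = 0, and there is no ∂_3, so H_2 = 0.

H_0 ≅ Z,  H_1 ≅ Z/2,  H_2 = 0.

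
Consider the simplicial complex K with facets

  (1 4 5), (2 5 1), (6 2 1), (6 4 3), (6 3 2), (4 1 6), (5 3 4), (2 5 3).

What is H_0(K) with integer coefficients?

K has 6 vertices, 12 edges, 8 triangles.
rank ∂_0 = 0, rank ∂_1 = 5 ⇒ b_0 = 6 − 0 − 5 = 1; all invariant factors of ∂_1 are 1 so no torsion. So H_0 ≅ Z.

H_0 = Z.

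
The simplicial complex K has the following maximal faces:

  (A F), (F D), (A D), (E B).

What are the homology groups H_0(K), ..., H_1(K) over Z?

H_0 ≅ Z^2,  H_1 ≅ Z.

K has 5 vertices, 4 edges.
rank ∂_0 = 0, rank ∂_1 = 3 ⇒ b_0 = 5 − 0 − 3 = 2; all invariant factors of ∂_1 are 1 so no torsion. So H_0 = Z^2.
rank ∂_1 = 3, rank ∂_2 = 0 ⇒ b_1 = 4 − 3 − 0 = 1. So H_1 = Z.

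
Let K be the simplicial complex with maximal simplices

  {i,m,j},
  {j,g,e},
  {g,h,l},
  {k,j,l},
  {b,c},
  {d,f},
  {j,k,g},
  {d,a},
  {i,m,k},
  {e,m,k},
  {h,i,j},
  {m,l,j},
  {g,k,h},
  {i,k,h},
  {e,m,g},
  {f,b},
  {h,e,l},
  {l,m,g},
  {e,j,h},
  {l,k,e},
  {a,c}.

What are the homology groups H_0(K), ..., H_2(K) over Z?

We work with the vertex ordering a < b < c < d < e < f < g < h < i < j < k < l < m. The simplices of K, each written with vertices in increasing order, are:

  0-simplices (13): a, b, c, d, e, f, g, h, i, j, k, l, m
  1-simplices (29): ac, ad, bc, bf, df, eg, eh, ej, ek, el, em, gh, gj, gk, gl, gm, hi, hj, hk, hl, ij, ik, im, jk, jl, jm, kl, km, lm
  2-simplices (16): egj, egm, ehj, ehl, ekl, ekm, ghk, ghl, gjk, glm, hij, hik, ijm, ikm, jkl, jlm

giving chain groups C_0 ≅ Z^13, C_1 ≅ Z^29, C_2 ≅ Z^16.

∂_1: C_1 → C_0 maps an edge to its endpoints' difference, ∂[p,q] = q − p. For instance
  ∂lm = m − l.
The 13×29 boundary matrix has rank 11 and Smith normal form diag(1,1,1,1,1,1,1,1,1,1,1).

The boundary map ∂_2: C_2 → C_1 maps a triangle to the signed sum of its edges. For instance
  ∂hij = ij − hj + hi,
  ∂glm = lm − gm + gl.
This gives a 29×16 integer matrix of rank 15; reducing to Smith normal form yields diagonal entries (1,1,1,1,1,1,1,1,1,1,1,1,1,1,1).

Now H_k = ker ∂_k / im ∂_{k+1}, so:

  H_0: rank C_0 − rank ∂_1 = 13 − 11 = 2, and the invariant factors of ∂_1 are all 1, so H_0 = Z^2.
  H_1: rank ker ∂_1 − rank ∂_2 = (29 − 11) − 15 = 3, and the invariant factors of ∂_2 are all 1, so H_1 = Z^3.
  H_2: rank ker ∂_2 − rank ∂_3 = (16 − 15) − 0 = 1, and there is no ∂_3, so H_2 = Z.

H_0 = Z^2,  H_1 = Z^3,  H_2 = Z.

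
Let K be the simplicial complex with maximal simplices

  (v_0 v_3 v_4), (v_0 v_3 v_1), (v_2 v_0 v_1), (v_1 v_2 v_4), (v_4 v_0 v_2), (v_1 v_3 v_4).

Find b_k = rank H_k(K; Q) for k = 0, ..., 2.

Take the total order v_0 < v_1 < v_2 < v_3 < v_4 on the vertex set. Then K (dimension 2) consists of the simplices:

  0-simplices (5): [v_0], [v_1], [v_2], [v_3], [v_4]
  1-simplices (9): [v_0,v_1], [v_0,v_2], [v_0,v_3], [v_0,v_4], [v_1,v_2], [v_1,v_3], [v_1,v_4], [v_2,v_4], [v_3,v_4]
  2-simplices (6): [v_0,v_1,v_2], [v_0,v_1,v_3], [v_0,v_2,v_4], [v_0,v_3,v_4], [v_1,v_2,v_4], [v_1,v_3,v_4]

so the chain groups are C_0 ≅ Z^5, C_1 ≅ Z^9, C_2 ≅ Z^6.

∂_1: C_1 → C_0 maps an edge to its endpoints' difference, ∂[p,q] = q − p.
This gives a 5×9 integer matrix of rank 4; reducing to Smith normal form yields diagonal entries (1,1,1,1).

Boundary ∂_2: C_2 → C_1 acts by ∂[p,q,r] = [q,r] − [p,r] + [p,q]. For instance
  ∂[v_0,v_3,v_4] = [v_3,v_4] − [v_0,v_4] + [v_0,v_3],
  ∂[v_0,v_1,v_3] = [v_1,v_3] − [v_0,v_3] + [v_0,v_1].
The resulting 9×6 matrix has rank 5, and its Smith normal form has invariant factors (1,1,1,1,1).

From H_k ≅ ker(∂_k) / im(∂_{k+1}) we obtain:

  H_0: rank C_0 − rank ∂_1 = 5 − 4 = 1, and the invariant factors of ∂_1 are all 1, so H_0 = Z.
  H_1: rank ker ∂_1 − rank ∂_2 = (9 − 4) − 5 = 0, and the invariant factors of ∂_2 are all 1, so H_1 = 0.
  H_2: rank ker ∂_2 − rank ∂_3 = (6 − 5) − 0 = 1, and there is no ∂_3, so H_2 = Z.

Hence the Betti numbers are b_0 = 1, b_1 = 0, b_2 = 1.

b_0 = 1, b_1 = 0, b_2 = 1.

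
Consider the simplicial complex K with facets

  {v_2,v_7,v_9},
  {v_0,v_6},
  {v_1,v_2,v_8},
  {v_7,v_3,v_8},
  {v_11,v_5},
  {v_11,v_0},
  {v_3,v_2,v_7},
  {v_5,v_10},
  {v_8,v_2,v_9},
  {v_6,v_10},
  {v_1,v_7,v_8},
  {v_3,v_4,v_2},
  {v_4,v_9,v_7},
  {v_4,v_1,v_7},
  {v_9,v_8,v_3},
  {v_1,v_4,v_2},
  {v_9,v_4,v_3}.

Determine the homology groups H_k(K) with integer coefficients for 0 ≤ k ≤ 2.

K has 12 vertices, 23 edges, 12 triangles.
rank ∂_0 = 0, rank ∂_1 = 10 ⇒ b_0 = 12 − 0 − 10 = 2; all invariant factors of ∂_1 are 1 so no torsion. So H_0 ≅ Z^2.
rank ∂_1 = 10, rank ∂_2 = 12 ⇒ b_1 = 23 − 10 − 12 = 1; ∂_2 has invariant factor(s) [2] giving torsion. So H_1 ≅ Z ⊕ Z/2.
rank ∂_2 = 12, rank ∂_3 = 0 ⇒ b_2 = 12 − 12 − 0 = 0. So H_2 ≅ 0.

H_0 ≅ Z^2,  H_1 ≅ Z ⊕ Z/2,  H_2 = 0.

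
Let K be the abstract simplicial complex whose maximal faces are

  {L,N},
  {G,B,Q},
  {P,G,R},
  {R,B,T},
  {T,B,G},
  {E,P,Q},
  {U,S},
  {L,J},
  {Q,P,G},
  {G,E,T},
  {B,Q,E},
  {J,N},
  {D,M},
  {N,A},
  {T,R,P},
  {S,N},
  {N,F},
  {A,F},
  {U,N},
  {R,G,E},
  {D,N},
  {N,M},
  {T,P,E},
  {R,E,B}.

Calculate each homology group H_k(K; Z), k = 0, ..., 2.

K has 16 vertices, 30 edges, 12 triangles.
rank ∂_0 = 0, rank ∂_1 = 14 ⇒ b_0 = 16 − 0 − 14 = 2; all invariant factors of ∂_1 are 1 so no torsion. So H_0 = Z^2.
rank ∂_1 = 14, rank ∂_2 = 12 ⇒ b_1 = 30 − 14 − 12 = 4; ∂_2 has invariant factor(s) [2] giving torsion. So H_1 = Z^4 ⊕ Z/2Z.
rank ∂_2 = 12, rank ∂_3 = 0 ⇒ b_2 = 12 − 12 − 0 = 0. So H_2 = 0.

H_0 ≅ Z^2,  H_1 ≅ Z^4 ⊕ Z/2Z,  H_2 = 0.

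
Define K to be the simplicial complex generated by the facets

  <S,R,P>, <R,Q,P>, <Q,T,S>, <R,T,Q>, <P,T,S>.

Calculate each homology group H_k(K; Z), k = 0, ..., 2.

H_0 = Z,  H_1 = Z,  H_2 = 0.

Take the total order P < Q < R < S < T on the vertex set. Then K (dimension 2) consists of the simplices:

  0-simplices (5): P, Q, R, S, T
  1-simplices (10): PQ, PR, PS, PT, QR, QS, QT, RS, RT, ST
  2-simplices (5): PQR, PRS, PST, QRT, QST

Hence C_0 ≅ Z^5, C_1 ≅ Z^10, C_2 ≅ Z^5.

∂_1: C_1 → C_0 maps an edge to its endpoints' difference, ∂[p,q] = q − p.
The 5×10 boundary matrix has rank 4 and Smith normal form diag(1,1,1,1).

Boundary ∂_2: C_2 → C_1 sends each 2-simplex [p,q,r] to [q,r] − [p,r] + [p,q]. For instance
  ∂PQR = QR − PR + PQ,
  ∂PRS = RS − PS + PR.
The 10×5 boundary matrix has rank 5 and Smith normal form diag(1,1,1,1,1).

Computing H_k = (kernel of ∂_k) / (image of ∂_{k+1}):

  H_0: rank C_0 − rank ∂_1 = 5 − 4 = 1, and the invariant factors of ∂_1 are all 1, so H_0 ≅ Z.
  H_1: rank ker ∂_1 − rank ∂_2 = (10 − 4) − 5 = 1, and the invariant factors of ∂_2 are all 1, so H_1 ≅ Z.
  H_2: rank ker ∂_2 − rank ∂_3 = (5 − 5) − 0 = 0, and there is no ∂_3, so H_2 ≅ 0.

As a check, the Euler characteristic is 5 − 10 + 5 = 0, which agrees with 1 − 1 + 0 = 0.
(K is a triangulation of the Möbius band.)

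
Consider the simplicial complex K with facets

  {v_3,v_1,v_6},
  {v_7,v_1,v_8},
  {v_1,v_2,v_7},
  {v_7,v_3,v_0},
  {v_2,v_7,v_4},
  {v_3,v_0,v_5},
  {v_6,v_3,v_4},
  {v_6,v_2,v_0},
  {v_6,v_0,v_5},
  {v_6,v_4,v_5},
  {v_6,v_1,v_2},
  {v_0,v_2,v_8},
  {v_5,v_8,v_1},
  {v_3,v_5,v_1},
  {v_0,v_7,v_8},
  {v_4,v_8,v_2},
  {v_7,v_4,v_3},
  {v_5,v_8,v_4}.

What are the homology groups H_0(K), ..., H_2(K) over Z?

H_0 ≅ Z,  H_1 ≅ Z ⊕ Z_2,  H_2 = 0.

Fix the vertex order v_0 < v_1 < v_2 < v_3 < v_4 < v_5 < v_6 < v_7 < v_8 and write every simplex with vertices in increasing order. Then dim K = 2 and the simplices of K are:

  0-simplices (9): [v_0], [v_1], [v_2], [v_3], [v_4], [v_5], [v_6], [v_7], [v_8]
  1-simplices (27): (27 of them)
  2-simplices (18): (18 of them)

giving chain groups C_0 ≅ Z^9, C_1 ≅ Z^27, C_2 ≅ Z^18.

The boundary map ∂_1: C_1 → C_0 sends each edge [p,q] (with p < q) to q − p. For instance
  ∂[v_3,v_5] = [v_5] − [v_3].
This gives a 9×27 integer matrix of rank 8; reducing to Smith normal form yields diagonal entries (1,1,1,1,1,1,1,1).

Boundary ∂_2: C_2 → C_1 sends each 2-simplex [p,q,r] to [q,r] − [p,r] + [p,q]. For instance
  ∂[v_0,v_5,v_6] = [v_5,v_6] − [v_0,v_6] + [v_0,v_5],
  ∂[v_1,v_2,v_7] = [v_2,v_7] − [v_1,v_7] + [v_1,v_2].
This gives a 27×18 integer matrix of rank 18; reducing to Smith normal form yields diagonal entries (1,1,1,1,1,1,1,1,1,1,1,1,1,1,1,1,1,2).

Now H_k = ker ∂_k / im ∂_{k+1}, so:

  H_0: rank C_0 − rank ∂_1 = 9 − 8 = 1, and the invariant factors of ∂_1 are all 1, so H_0 ≅ Z.
  H_1: rank ker ∂_1 − rank ∂_2 = (27 − 8) − 18 = 1, and ∂_2 has invariant factor 2 > 1, so H_1 ≅ Z ⊕ Z_2.
  H_2: rank ker ∂_2 − rank ∂_3 = (18 − 18) − 0 = 0, and there is no ∂_3, so H_2 ≅ 0.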